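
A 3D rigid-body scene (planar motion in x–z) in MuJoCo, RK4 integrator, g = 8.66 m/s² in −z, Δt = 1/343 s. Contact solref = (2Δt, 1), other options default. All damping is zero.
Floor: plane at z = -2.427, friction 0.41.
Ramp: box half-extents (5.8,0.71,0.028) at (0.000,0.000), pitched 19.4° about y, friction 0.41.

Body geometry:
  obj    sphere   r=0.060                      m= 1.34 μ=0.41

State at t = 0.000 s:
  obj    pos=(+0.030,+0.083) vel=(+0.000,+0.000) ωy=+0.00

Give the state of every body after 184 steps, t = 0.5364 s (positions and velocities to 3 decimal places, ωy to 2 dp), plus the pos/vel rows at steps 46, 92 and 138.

State at t = 0.5364 s:
  obj    pos=(+0.309,-0.015) vel=(+1.040,-0.366) ωy=+18.37

Key-timestep trajectory:
   step    t(s)  obj.x    obj.z    obj.vx   obj.vz 
     46  0.1341   +0.047  +0.077  +0.260  -0.092
     92  0.2682   +0.100  +0.058  +0.520  -0.183
    138  0.4023   +0.187  +0.027  +0.780  -0.275


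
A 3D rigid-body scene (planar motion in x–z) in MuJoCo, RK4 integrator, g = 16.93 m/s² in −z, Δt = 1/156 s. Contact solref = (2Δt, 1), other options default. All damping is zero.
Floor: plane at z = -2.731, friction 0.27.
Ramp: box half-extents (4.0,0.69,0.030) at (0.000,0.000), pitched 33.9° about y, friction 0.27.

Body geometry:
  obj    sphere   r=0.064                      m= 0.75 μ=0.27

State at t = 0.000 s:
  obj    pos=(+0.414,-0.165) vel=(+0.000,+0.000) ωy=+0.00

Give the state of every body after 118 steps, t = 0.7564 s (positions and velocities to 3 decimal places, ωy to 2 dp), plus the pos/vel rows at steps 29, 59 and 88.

State at t = 0.7564 s:
  obj    pos=(+2.016,-1.241) vel=(+4.235,-2.846) ωy=+79.68

Key-timestep trajectory:
   step    t(s)  obj.x    obj.z    obj.vx   obj.vz 
     29  0.1859   +0.511  -0.230  +1.041  -0.700
     59  0.3782   +0.815  -0.434  +2.118  -1.423
     88  0.5641   +1.305  -0.764  +3.159  -2.122


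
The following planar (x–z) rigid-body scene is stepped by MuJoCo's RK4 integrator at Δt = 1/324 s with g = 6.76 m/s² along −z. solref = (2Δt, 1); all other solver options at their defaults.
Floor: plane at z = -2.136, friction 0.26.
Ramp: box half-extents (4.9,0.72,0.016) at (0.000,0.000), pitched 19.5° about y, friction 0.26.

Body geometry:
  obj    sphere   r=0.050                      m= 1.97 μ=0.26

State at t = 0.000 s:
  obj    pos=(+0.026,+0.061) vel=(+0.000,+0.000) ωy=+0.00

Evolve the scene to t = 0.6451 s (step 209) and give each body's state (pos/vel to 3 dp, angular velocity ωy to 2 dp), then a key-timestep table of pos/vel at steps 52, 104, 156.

State at t = 0.6451 s:
  obj    pos=(+0.342,-0.051) vel=(+0.980,-0.347) ωy=+20.79

Key-timestep trajectory:
   step    t(s)  obj.x    obj.z    obj.vx   obj.vz 
     52  0.1605   +0.046  +0.054  +0.244  -0.086
    104  0.3210   +0.104  +0.033  +0.488  -0.173
    156  0.4815   +0.202  -0.002  +0.732  -0.259


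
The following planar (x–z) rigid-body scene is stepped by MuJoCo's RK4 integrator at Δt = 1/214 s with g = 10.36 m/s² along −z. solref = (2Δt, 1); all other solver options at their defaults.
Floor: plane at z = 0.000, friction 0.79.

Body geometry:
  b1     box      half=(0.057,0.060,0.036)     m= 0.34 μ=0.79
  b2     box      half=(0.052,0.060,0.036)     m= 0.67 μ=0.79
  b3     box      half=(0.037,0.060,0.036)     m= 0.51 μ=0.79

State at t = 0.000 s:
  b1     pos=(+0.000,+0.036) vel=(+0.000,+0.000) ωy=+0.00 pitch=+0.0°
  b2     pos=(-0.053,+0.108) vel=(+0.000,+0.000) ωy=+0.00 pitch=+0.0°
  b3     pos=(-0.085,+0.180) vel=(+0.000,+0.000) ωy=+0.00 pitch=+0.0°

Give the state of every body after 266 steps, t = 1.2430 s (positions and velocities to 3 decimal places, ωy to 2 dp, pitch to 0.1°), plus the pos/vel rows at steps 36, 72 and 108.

State at t = 1.2430 s:
  b1     pos=(+0.000,+0.036) vel=(+0.000,+0.000) ωy=+0.00 pitch=+0.0°
  b2     pos=(-0.100,+0.052) vel=(+0.000,+0.000) ωy=+0.00 pitch=-90.0°
  b3     pos=(-0.202,+0.037) vel=(+0.000,+0.000) ωy=+0.00 pitch=-90.0°

Key-timestep trajectory:
   step    t(s)  b1.x    b1.z    b1.vx   b1.vz   b2.x    b2.z    b2.vx   b2.vz   b3.x    b3.z    b3.vx   b3.vz 
     36  0.1682   +0.000  +0.036  +0.001  +0.000   -0.062  +0.108  -0.130  -0.018   -0.112  +0.169  -0.358  -0.197
     72  0.3364   +0.000  +0.036  +0.000  +0.000   -0.101  +0.057  -0.272  -0.942   -0.197  +0.038  -0.879  -0.630
    108  0.5047   +0.000  +0.036  +0.000  +0.000   -0.100  +0.052  +0.000  +0.000   -0.217  +0.047  +0.127  -0.058


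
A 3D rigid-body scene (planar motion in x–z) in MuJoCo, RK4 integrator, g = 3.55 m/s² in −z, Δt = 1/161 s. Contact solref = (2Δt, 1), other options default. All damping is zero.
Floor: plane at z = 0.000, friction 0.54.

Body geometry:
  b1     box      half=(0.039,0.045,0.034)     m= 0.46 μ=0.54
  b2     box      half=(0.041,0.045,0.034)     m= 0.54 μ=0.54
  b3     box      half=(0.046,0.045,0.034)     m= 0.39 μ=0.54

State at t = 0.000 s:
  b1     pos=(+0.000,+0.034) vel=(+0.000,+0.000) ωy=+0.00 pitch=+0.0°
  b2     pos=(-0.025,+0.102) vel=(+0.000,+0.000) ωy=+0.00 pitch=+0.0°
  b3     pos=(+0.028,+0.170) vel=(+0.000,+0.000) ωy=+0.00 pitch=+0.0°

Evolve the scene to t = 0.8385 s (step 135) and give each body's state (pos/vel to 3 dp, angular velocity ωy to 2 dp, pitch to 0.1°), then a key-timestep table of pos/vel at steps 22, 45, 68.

State at t = 0.8385 s:
  b1     pos=(+0.000,+0.034) vel=(+0.000,+0.000) ωy=+0.00 pitch=+0.0°
  b2     pos=(-0.025,+0.102) vel=(+0.000,+0.000) ωy=+0.00 pitch=+0.0°
  b3     pos=(+0.097,+0.046) vel=(+0.000,+0.000) ωy=+0.00 pitch=+90.0°

Key-timestep trajectory:
   step    t(s)  b1.x    b1.z    b1.vx   b1.vz   b2.x    b2.z    b2.vx   b2.vz   b3.x    b3.z    b3.vx   b3.vz 
     22  0.1366   +0.000  +0.034  +0.000  +0.000   -0.025  +0.102  +0.000  +0.000   +0.034  +0.167  +0.089  -0.049
     45  0.2795   +0.000  +0.034  +0.000  +0.000   -0.025  +0.102  +0.000  +0.000   +0.052  +0.146  +0.141  -0.320
     68  0.4224   +0.000  +0.034  +0.000  +0.000   -0.025  +0.102  +0.000  +0.001   +0.085  +0.076  +0.311  -0.673


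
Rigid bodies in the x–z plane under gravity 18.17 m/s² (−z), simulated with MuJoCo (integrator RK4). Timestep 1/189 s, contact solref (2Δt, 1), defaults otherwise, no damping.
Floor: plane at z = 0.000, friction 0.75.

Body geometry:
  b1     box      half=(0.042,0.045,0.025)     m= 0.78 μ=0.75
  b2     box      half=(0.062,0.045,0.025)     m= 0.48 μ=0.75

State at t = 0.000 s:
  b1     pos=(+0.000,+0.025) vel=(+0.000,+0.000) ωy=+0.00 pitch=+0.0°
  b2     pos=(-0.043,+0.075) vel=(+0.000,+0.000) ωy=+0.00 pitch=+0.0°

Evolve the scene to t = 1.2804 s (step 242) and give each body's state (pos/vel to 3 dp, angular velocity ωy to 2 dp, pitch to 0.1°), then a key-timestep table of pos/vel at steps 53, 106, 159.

State at t = 1.2804 s:
  b1     pos=(+0.000,+0.025) vel=(+0.000,+0.000) ωy=+0.00 pitch=+0.0°
  b2     pos=(-0.105,+0.062) vel=(+0.000,+0.000) ωy=+0.00 pitch=-90.0°

Key-timestep trajectory:
   step    t(s)  b1.x    b1.z    b1.vx   b1.vz   b2.x    b2.z    b2.vx   b2.vz 
     53  0.2804   +0.000  +0.025  +0.000  +0.000   -0.067  +0.064  -0.217  +0.120
    106  0.5608   +0.000  +0.025  +0.000  +0.000   -0.118  +0.066  -0.019  +0.003
    159  0.8413   +0.000  +0.025  +0.000  +0.000   -0.109  +0.063  +0.006  +0.004


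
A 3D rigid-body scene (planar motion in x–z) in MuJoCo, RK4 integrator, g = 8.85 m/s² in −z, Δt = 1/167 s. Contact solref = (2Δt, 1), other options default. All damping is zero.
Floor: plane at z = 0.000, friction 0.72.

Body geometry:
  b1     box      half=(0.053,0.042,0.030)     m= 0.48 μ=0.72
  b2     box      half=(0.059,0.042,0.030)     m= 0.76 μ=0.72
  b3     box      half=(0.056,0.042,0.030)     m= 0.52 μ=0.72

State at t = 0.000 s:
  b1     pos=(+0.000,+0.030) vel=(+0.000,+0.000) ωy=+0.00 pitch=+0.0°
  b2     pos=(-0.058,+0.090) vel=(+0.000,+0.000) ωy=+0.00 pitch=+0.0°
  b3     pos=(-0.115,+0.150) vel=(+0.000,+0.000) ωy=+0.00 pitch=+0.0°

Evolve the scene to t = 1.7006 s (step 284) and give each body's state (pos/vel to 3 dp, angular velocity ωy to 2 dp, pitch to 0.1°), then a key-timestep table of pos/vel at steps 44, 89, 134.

State at t = 1.7006 s:
  b1     pos=(+0.000,+0.030) vel=(+0.000,+0.000) ωy=+0.00 pitch=+0.0°
  b2     pos=(-0.114,+0.059) vel=(+0.000,+0.000) ωy=+0.00 pitch=-90.0°
  b3     pos=(-0.214,+0.056) vel=(+0.000,+0.000) ωy=+0.00 pitch=-90.0°

Key-timestep trajectory:
   step    t(s)  b1.x    b1.z    b1.vx   b1.vz   b2.x    b2.z    b2.vx   b2.vz   b3.x    b3.z    b3.vx   b3.vz 
     44  0.2635   +0.000  +0.030  +0.000  +0.000   -0.098  +0.064  -0.343  -0.054   -0.181  +0.063  -0.167  +0.035
     89  0.5329   +0.000  +0.030  +0.000  +0.000   -0.112  +0.060  -0.044  -0.018   -0.231  +0.062  +0.013  -0.003
    134  0.8024   +0.000  +0.030  +0.000  +0.000   -0.114  +0.059  +0.000  +0.000   -0.212  +0.057  -0.140  -0.068


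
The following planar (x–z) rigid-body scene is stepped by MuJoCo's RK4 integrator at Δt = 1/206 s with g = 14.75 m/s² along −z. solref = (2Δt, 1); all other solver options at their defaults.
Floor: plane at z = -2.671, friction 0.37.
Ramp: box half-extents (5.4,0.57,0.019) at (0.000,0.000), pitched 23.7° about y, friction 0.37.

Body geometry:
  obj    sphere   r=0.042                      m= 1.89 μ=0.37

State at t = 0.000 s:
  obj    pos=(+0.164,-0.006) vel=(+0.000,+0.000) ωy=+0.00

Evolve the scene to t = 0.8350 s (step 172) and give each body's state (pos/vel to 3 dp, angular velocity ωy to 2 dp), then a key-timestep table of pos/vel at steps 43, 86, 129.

State at t = 0.8350 s:
  obj    pos=(+1.516,-0.599) vel=(+3.238,-1.421) ωy=+84.17

Key-timestep trajectory:
   step    t(s)  obj.x    obj.z    obj.vx   obj.vz 
     43  0.2087   +0.249  -0.043  +0.809  -0.355
     86  0.4175   +0.502  -0.154  +1.619  -0.711
    129  0.6262   +0.925  -0.339  +2.428  -1.066


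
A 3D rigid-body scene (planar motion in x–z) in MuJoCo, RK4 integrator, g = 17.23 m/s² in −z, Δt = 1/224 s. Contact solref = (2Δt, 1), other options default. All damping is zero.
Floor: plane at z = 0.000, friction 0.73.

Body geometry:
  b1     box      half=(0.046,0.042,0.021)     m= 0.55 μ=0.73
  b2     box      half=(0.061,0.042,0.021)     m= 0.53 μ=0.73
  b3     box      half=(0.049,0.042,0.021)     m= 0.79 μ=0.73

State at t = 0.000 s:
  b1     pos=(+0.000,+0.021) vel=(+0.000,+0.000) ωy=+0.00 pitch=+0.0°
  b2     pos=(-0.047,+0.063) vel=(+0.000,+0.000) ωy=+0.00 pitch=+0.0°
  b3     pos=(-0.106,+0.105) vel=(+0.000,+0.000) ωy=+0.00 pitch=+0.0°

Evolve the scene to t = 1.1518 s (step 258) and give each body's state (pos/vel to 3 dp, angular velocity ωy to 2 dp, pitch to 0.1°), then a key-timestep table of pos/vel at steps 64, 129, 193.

State at t = 1.1518 s:
  b1     pos=(+0.001,+0.021) vel=(+0.001,+0.000) ωy=+0.00 pitch=+0.0°
  b2     pos=(-0.060,+0.057) vel=(+0.000,-0.001) ωy=+0.03 pitch=-42.5°
  b3     pos=(-0.136,+0.047) vel=(+0.000,+0.000) ωy=+0.01 pitch=-39.4°

Key-timestep trajectory:
   step    t(s)  b1.x    b1.z    b1.vx   b1.vz   b2.x    b2.z    b2.vx   b2.vz   b3.x    b3.z    b3.vx   b3.vz 
     64  0.2857   +0.000  +0.021  +0.001  +0.000   -0.060  +0.057  +0.000  -0.001   -0.136  +0.048  +0.000  +0.000
    129  0.5759   +0.001  +0.021  +0.001  +0.000   -0.060  +0.057  +0.000  -0.001   -0.136  +0.047  +0.000  +0.000
    193  0.8616   +0.001  +0.021  +0.001  +0.000   -0.060  +0.057  +0.000  -0.001   -0.136  +0.047  +0.000  +0.000


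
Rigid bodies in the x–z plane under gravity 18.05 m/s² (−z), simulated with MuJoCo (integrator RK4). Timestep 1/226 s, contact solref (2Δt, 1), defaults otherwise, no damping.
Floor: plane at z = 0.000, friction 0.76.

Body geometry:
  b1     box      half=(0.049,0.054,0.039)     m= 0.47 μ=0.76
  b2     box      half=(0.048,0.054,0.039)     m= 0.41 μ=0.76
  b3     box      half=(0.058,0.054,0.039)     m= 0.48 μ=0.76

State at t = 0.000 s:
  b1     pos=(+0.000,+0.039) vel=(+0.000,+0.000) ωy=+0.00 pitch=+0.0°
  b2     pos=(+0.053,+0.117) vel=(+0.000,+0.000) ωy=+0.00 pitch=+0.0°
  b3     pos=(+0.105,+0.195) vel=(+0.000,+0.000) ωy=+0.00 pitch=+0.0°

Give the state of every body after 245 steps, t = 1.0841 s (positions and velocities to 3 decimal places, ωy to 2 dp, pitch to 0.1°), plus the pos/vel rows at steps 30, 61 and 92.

State at t = 1.0841 s:
  b1     pos=(+0.000,+0.039) vel=(+0.000,+0.000) ωy=+0.00 pitch=+0.0°
  b2     pos=(+0.100,+0.048) vel=(+0.000,+0.000) ωy=+0.00 pitch=+90.0°
  b3     pos=(+0.330,+0.039) vel=(+0.000,+0.000) ωy=+0.00 pitch=+180.0°

Key-timestep trajectory:
   step    t(s)  b1.x    b1.z    b1.vx   b1.vz   b2.x    b2.z    b2.vx   b2.vz   b3.x    b3.z    b3.vx   b3.vz 
     30  0.1327   +0.000  +0.039  -0.001  +0.000   +0.072  +0.109  +0.306  -0.236   +0.157  +0.149  +0.708  -1.008
     61  0.2699   +0.000  +0.039  +0.000  +0.000   +0.100  +0.048  -0.005  +0.011   +0.251  +0.067  +0.385  +0.137
     92  0.4071   +0.000  +0.039  +0.000  +0.000   +0.100  +0.048  +0.000  +0.000   +0.300  +0.063  +0.470  -0.235


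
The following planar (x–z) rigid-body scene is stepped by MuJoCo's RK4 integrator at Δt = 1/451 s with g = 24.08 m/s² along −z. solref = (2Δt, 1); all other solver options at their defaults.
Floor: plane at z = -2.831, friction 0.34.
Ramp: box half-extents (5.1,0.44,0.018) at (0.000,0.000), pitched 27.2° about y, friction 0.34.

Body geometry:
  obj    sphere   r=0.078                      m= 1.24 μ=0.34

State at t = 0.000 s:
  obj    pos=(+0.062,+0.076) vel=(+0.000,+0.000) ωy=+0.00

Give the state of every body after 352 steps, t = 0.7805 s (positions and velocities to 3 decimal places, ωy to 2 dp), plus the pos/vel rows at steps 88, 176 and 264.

State at t = 0.7805 s:
  obj    pos=(+2.192,-1.019) vel=(+5.458,-2.805) ωy=+78.66

Key-timestep trajectory:
   step    t(s)  obj.x    obj.z    obj.vx   obj.vz 
     88  0.1951   +0.195  +0.008  +1.365  -0.701
    176  0.3902   +0.595  -0.198  +2.729  -1.403
    264  0.5854   +1.260  -0.540  +4.093  -2.104


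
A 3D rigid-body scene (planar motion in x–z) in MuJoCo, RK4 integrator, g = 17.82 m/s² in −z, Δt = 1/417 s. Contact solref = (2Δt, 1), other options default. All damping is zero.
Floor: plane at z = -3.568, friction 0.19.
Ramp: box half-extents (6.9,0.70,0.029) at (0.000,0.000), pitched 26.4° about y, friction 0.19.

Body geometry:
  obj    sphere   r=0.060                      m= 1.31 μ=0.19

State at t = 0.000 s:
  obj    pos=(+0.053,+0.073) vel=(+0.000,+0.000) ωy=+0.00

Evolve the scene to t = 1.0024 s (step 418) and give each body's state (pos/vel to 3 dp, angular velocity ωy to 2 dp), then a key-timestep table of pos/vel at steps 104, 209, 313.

State at t = 1.0024 s:
  obj    pos=(+2.600,-1.191) vel=(+5.082,-2.523) ωy=+94.54

Key-timestep trajectory:
   step    t(s)  obj.x    obj.z    obj.vx   obj.vz 
    104  0.2494   +0.211  -0.005  +1.265  -0.628
    209  0.5012   +0.690  -0.243  +2.541  -1.261
    313  0.7506   +1.481  -0.636  +3.805  -1.889


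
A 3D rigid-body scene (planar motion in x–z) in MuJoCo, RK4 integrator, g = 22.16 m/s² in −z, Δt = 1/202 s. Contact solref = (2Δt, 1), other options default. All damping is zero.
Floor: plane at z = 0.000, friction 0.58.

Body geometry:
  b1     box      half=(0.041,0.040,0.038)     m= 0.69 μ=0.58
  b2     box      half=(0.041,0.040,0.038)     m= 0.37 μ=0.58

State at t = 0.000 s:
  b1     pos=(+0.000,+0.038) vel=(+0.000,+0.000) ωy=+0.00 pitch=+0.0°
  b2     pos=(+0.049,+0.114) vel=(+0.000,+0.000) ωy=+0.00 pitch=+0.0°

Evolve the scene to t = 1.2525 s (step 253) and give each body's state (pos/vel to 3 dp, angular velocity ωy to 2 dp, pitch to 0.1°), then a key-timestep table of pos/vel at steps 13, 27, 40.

State at t = 1.2525 s:
  b1     pos=(+0.000,+0.038) vel=(+0.000,+0.000) ωy=+0.00 pitch=+0.0°
  b2     pos=(+0.095,+0.041) vel=(+0.000,+0.000) ωy=+0.00 pitch=+90.0°

Key-timestep trajectory:
   step    t(s)  b1.x    b1.z    b1.vx   b1.vz   b2.x    b2.z    b2.vx   b2.vz 
     13  0.0644   +0.000  +0.038  +0.000  +0.001   +0.055  +0.112  +0.201  -0.073
     27  0.1337   +0.000  +0.038  +0.000  +0.000   +0.078  +0.090  +0.404  -0.789
     40  0.1980   +0.000  +0.038  +0.000  +0.000   +0.096  +0.038  -0.069  +0.175


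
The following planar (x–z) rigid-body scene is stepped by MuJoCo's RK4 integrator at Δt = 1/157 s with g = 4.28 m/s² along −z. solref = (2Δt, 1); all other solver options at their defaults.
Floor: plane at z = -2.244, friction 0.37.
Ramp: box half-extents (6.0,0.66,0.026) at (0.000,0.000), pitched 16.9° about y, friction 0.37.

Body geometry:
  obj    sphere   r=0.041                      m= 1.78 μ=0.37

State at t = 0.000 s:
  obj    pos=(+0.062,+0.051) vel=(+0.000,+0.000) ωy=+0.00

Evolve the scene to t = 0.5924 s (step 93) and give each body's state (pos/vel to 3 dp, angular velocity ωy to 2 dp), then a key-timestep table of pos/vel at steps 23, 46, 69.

State at t = 0.5924 s:
  obj    pos=(+0.211,+0.006) vel=(+0.504,-0.153) ωy=+12.84

Key-timestep trajectory:
   step    t(s)  obj.x    obj.z    obj.vx   obj.vz 
     23  0.1465   +0.071  +0.048  +0.125  -0.038
     46  0.2930   +0.099  +0.040  +0.249  -0.076
     69  0.4395   +0.144  +0.026  +0.374  -0.114


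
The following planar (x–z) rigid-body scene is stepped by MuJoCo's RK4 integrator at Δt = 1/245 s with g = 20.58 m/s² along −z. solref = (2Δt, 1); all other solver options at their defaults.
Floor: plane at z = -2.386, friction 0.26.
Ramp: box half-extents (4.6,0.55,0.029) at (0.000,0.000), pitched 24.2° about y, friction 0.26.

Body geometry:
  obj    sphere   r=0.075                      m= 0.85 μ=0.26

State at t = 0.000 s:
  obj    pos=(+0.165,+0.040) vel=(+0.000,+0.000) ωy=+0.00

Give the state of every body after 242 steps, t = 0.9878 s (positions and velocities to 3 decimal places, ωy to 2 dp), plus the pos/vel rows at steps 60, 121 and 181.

State at t = 0.9878 s:
  obj    pos=(+2.846,-1.165) vel=(+5.429,-2.440) ωy=+79.35

Key-timestep trajectory:
   step    t(s)  obj.x    obj.z    obj.vx   obj.vz 
     60  0.2449   +0.330  -0.034  +1.346  -0.605
    121  0.4939   +0.835  -0.261  +2.715  -1.220
    181  0.7388   +1.665  -0.634  +4.061  -1.825


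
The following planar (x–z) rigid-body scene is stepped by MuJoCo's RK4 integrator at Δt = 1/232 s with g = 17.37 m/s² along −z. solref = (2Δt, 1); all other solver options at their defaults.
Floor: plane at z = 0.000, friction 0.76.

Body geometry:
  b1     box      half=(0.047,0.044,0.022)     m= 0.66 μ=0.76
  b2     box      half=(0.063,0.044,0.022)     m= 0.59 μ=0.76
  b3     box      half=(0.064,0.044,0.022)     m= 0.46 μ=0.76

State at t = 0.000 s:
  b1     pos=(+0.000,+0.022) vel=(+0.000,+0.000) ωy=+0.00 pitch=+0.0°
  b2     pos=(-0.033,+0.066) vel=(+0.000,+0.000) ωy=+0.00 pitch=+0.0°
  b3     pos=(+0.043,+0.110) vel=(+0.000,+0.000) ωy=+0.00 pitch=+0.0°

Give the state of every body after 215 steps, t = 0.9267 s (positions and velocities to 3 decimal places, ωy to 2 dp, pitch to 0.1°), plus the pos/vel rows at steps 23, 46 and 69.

State at t = 0.9267 s:
  b1     pos=(+0.000,+0.022) vel=(+0.000,+0.000) ωy=+0.00 pitch=+0.0°
  b2     pos=(-0.033,+0.066) vel=(+0.000,+0.000) ωy=+0.00 pitch=+0.0°
  b3     pos=(+0.169,+0.022) vel=(+0.000,+0.000) ωy=+0.00 pitch=+180.0°

Key-timestep trajectory:
   step    t(s)  b1.x    b1.z    b1.vx   b1.vz   b2.x    b2.z    b2.vx   b2.vz   b3.x    b3.z    b3.vx   b3.vz 
     23  0.0991   +0.000  +0.022  +0.000  +0.000   -0.033  +0.066  +0.000  +0.000   +0.053  +0.099  +0.167  -0.296
     46  0.1983   +0.000  +0.022  +0.000  +0.000   -0.033  +0.066  +0.000  +0.000   +0.093  +0.067  +0.578  +0.076
     69  0.2974   +0.000  +0.022  +0.000  +0.000   -0.033  +0.066  +0.000  +0.000   +0.155  +0.040  +0.675  -0.811


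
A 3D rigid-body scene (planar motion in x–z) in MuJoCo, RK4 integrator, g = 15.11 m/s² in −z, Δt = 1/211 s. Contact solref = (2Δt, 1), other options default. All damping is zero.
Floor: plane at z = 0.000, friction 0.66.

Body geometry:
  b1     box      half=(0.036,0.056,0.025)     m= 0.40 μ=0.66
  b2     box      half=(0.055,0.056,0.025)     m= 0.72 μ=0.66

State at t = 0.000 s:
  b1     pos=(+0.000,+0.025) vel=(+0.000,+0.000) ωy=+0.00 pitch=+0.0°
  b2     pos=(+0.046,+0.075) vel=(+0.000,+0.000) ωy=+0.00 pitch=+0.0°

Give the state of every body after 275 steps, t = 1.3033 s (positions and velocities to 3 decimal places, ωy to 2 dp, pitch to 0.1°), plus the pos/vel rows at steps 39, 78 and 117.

State at t = 1.3033 s:
  b1     pos=(+0.000,+0.025) vel=(+0.000,+0.000) ωy=+0.00 pitch=+0.0°
  b2     pos=(+0.103,+0.055) vel=(+0.000,+0.000) ωy=+0.00 pitch=+90.0°

Key-timestep trajectory:
   step    t(s)  b1.x    b1.z    b1.vx   b1.vz   b2.x    b2.z    b2.vx   b2.vz 
     39  0.1848   +0.000  +0.025  +0.000  +0.000   +0.073  +0.060  +0.166  +0.023
     78  0.3697   +0.000  +0.025  +0.000  +0.000   +0.110  +0.058  +0.112  +0.042
    117  0.5545   +0.000  +0.025  +0.000  +0.000   +0.098  +0.057  +0.055  -0.019


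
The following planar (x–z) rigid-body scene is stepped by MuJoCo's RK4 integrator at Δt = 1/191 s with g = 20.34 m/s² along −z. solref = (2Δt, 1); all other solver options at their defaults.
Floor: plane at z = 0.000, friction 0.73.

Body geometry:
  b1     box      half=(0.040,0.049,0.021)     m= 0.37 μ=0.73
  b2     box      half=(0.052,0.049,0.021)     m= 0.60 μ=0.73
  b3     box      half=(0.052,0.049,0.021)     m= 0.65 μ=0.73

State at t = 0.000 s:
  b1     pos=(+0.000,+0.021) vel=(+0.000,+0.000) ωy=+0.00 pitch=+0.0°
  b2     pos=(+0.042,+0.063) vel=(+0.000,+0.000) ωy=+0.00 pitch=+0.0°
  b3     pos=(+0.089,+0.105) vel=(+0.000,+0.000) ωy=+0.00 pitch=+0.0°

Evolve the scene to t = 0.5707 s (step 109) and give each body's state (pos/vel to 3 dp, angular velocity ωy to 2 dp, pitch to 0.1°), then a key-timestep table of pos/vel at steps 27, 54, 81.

State at t = 0.5707 s:
  b1     pos=(-0.001,+0.021) vel=(-0.002,+0.000) ωy=+0.00 pitch=+0.0°
  b2     pos=(+0.056,+0.054) vel=(-0.001,-0.001) ωy=-0.05 pitch=+51.6°
  b3     pos=(+0.121,+0.051) vel=(+0.000,-0.001) ωy=-0.03 pitch=+43.3°

Key-timestep trajectory:
   step    t(s)  b1.x    b1.z    b1.vx   b1.vz   b2.x    b2.z    b2.vx   b2.vz   b3.x    b3.z    b3.vx   b3.vz 
     27  0.1414   +0.000  +0.021  +0.000  +0.000   +0.063  +0.054  +0.063  +0.089   +0.126  +0.050  +0.060  +0.190
     54  0.2827   -0.001  +0.021  -0.001  +0.001   +0.057  +0.054  +0.026  -0.009   +0.122  +0.051  -0.004  -0.003
     81  0.4241   -0.001  +0.021  -0.002  +0.000   +0.056  +0.054  -0.001  -0.001   +0.121  +0.051  +0.000  -0.001


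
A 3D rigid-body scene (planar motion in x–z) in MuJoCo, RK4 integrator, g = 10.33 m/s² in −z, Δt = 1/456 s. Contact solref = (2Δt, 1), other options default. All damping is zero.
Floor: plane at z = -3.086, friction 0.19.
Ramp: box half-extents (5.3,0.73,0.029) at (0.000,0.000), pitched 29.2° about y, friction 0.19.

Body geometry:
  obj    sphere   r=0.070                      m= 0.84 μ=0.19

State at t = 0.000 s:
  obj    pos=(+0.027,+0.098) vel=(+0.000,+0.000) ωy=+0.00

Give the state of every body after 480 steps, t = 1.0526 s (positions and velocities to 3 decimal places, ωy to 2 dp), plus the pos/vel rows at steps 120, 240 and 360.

State at t = 1.0526 s:
  obj    pos=(+1.768,-0.875) vel=(+3.308,-1.849) ωy=+54.12

Key-timestep trajectory:
   step    t(s)  obj.x    obj.z    obj.vx   obj.vz 
    120  0.2632   +0.136  +0.037  +0.827  -0.462
    240  0.5263   +0.462  -0.145  +1.654  -0.924
    360  0.7895   +1.006  -0.449  +2.481  -1.387


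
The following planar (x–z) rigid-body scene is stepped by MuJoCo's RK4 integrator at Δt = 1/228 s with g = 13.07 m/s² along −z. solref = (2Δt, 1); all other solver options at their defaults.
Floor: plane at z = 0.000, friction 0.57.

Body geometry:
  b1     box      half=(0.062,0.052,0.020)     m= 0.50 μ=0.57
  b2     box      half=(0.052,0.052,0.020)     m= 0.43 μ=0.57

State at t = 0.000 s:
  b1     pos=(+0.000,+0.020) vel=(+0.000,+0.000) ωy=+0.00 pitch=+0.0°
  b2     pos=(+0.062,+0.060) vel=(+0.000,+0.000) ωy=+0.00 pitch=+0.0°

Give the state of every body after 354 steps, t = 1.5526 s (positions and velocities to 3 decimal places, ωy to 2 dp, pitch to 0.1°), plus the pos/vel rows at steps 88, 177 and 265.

State at t = 1.5526 s:
  b1     pos=(+0.000,+0.020) vel=(+0.000,+0.000) ωy=+0.00 pitch=+0.0°
  b2     pos=(+0.078,+0.051) vel=(+0.000,+0.000) ωy=-0.02 pitch=+46.3°

Key-timestep trajectory:
   step    t(s)  b1.x    b1.z    b1.vx   b1.vz   b2.x    b2.z    b2.vx   b2.vz 
     88  0.3860   +0.000  +0.020  +0.000  +0.000   +0.066  +0.060  +0.052  -0.010
    177  0.7763   +0.000  +0.020  +0.000  +0.000   +0.078  +0.052  +0.006  +0.002
    265  1.1623   +0.000  +0.020  +0.000  +0.000   +0.078  +0.052  +0.000  +0.000


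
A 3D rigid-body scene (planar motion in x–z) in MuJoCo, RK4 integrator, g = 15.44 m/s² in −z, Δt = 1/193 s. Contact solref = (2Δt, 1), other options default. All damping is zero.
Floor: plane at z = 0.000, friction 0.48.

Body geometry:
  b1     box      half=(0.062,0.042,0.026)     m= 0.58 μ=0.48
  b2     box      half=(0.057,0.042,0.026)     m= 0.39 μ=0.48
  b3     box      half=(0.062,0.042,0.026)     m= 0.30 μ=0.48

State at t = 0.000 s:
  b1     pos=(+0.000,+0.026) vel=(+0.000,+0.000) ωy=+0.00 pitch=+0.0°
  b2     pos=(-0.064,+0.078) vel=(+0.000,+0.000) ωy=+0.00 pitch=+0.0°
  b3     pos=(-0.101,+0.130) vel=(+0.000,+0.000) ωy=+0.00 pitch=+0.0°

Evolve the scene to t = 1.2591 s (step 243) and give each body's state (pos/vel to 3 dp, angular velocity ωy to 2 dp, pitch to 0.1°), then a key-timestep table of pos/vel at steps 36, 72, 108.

State at t = 1.2591 s:
  b1     pos=(+0.000,+0.026) vel=(+0.000,+0.000) ωy=+0.00 pitch=+0.0°
  b2     pos=(-0.120,+0.057) vel=(+0.000,+0.000) ωy=+0.00 pitch=-90.0°
  b3     pos=(-0.288,+0.026) vel=(+0.000,+0.000) ωy=+0.00 pitch=+180.0°

Key-timestep trajectory:
   step    t(s)  b1.x    b1.z    b1.vx   b1.vz   b2.x    b2.z    b2.vx   b2.vz   b3.x    b3.z    b3.vx   b3.vz 
     36  0.1865   +0.000  +0.026  +0.000  +0.000   -0.093  +0.061  -0.334  +0.085   -0.160  +0.064  -0.218  +0.178
     72  0.3731   +0.000  +0.026  +0.000  +0.000   -0.131  +0.061  +0.047  -0.012   -0.214  +0.067  -0.184  +0.021
    108  0.5596   +0.000  +0.026  +0.000  +0.000   -0.122  +0.057  -0.068  +0.051   -0.252  +0.060  -0.387  -0.175


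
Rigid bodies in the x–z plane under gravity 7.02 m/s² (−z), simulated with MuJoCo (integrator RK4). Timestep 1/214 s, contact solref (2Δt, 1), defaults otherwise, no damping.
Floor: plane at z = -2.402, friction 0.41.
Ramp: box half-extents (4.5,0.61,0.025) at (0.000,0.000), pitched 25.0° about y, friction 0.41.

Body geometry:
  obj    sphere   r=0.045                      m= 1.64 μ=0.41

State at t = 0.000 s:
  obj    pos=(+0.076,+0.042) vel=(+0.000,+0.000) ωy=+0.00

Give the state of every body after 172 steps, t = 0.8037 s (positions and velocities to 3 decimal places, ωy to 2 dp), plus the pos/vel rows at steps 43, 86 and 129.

State at t = 0.8037 s:
  obj    pos=(+0.696,-0.247) vel=(+1.544,-0.720) ωy=+37.84

Key-timestep trajectory:
   step    t(s)  obj.x    obj.z    obj.vx   obj.vz 
     43  0.2009   +0.115  +0.024  +0.386  -0.180
     86  0.4019   +0.231  -0.031  +0.772  -0.360
    129  0.6028   +0.425  -0.121  +1.158  -0.540


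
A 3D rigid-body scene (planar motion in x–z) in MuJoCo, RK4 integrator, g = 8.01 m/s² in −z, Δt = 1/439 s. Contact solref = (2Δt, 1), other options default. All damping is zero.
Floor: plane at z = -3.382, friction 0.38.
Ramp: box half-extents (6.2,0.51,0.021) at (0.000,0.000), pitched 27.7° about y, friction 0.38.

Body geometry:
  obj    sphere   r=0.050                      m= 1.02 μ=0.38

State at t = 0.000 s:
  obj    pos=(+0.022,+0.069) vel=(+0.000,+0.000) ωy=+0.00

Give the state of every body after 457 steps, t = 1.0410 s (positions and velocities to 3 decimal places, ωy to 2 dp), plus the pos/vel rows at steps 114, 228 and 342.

State at t = 1.0410 s:
  obj    pos=(+1.298,-0.601) vel=(+2.451,-1.287) ωy=+55.37

Key-timestep trajectory:
   step    t(s)  obj.x    obj.z    obj.vx   obj.vz 
    114  0.2597   +0.101  +0.027  +0.612  -0.321
    228  0.5194   +0.340  -0.098  +1.223  -0.642
    342  0.7790   +0.737  -0.306  +1.835  -0.963


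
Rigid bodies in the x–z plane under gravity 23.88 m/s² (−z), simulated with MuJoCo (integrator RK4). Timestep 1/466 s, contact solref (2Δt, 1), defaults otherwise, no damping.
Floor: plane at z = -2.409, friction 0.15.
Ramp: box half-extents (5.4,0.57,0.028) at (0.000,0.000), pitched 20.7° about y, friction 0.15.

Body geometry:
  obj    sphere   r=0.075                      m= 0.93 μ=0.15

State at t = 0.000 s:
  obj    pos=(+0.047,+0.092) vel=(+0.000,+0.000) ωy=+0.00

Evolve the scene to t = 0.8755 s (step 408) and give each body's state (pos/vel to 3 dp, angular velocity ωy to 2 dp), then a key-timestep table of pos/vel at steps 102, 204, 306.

State at t = 0.8755 s:
  obj    pos=(+2.209,-0.725) vel=(+4.938,-1.866) ωy=+70.38

Key-timestep trajectory:
   step    t(s)  obj.x    obj.z    obj.vx   obj.vz 
    102  0.2189   +0.182  +0.041  +1.235  -0.467
    204  0.4378   +0.588  -0.112  +2.469  -0.933
    306  0.6567   +1.263  -0.367  +3.704  -1.400


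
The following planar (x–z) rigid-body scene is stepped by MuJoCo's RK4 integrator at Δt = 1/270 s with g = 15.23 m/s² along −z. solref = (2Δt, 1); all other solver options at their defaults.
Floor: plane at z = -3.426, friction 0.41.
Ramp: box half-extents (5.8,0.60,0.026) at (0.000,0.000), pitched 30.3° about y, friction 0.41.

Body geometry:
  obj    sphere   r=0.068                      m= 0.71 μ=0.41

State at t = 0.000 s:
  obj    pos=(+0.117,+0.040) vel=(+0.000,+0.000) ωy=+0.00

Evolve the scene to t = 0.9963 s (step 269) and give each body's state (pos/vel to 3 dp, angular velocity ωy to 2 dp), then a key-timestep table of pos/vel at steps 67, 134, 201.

State at t = 0.9963 s:
  obj    pos=(+2.469,-1.334) vel=(+4.721,-2.759) ωy=+80.41

Key-timestep trajectory:
   step    t(s)  obj.x    obj.z    obj.vx   obj.vz 
     67  0.2481   +0.263  -0.045  +1.176  -0.687
    134  0.4963   +0.701  -0.301  +2.352  -1.374
    201  0.7444   +1.430  -0.727  +3.528  -2.061


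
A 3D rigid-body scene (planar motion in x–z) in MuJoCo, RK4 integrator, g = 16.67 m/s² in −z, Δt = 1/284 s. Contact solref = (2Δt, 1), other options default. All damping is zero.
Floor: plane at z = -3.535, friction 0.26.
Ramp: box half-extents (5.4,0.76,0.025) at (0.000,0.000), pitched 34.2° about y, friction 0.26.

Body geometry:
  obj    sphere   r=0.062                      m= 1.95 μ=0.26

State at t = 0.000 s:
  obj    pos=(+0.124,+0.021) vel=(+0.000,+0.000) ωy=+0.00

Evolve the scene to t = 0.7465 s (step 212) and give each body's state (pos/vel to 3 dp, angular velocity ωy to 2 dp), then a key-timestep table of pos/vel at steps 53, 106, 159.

State at t = 0.7465 s:
  obj    pos=(+1.667,-1.027) vel=(+4.132,-2.808) ωy=+80.56

Key-timestep trajectory:
   step    t(s)  obj.x    obj.z    obj.vx   obj.vz 
     53  0.1866   +0.220  -0.045  +1.033  -0.702
    106  0.3732   +0.510  -0.241  +2.066  -1.404
    159  0.5599   +0.992  -0.569  +3.099  -2.106


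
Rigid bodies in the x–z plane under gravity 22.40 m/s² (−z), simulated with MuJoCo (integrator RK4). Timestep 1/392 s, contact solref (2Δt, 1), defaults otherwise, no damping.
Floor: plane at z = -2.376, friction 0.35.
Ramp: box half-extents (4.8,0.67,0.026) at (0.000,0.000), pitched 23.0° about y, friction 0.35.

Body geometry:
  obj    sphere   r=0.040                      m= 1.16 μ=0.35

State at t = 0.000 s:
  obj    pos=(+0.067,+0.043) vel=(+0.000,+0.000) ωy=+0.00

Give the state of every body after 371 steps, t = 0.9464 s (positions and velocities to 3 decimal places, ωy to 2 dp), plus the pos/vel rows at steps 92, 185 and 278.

State at t = 0.9464 s:
  obj    pos=(+2.644,-1.051) vel=(+5.446,-2.312) ωy=+147.91

Key-timestep trajectory:
   step    t(s)  obj.x    obj.z    obj.vx   obj.vz 
     92  0.2347   +0.226  -0.024  +1.351  -0.573
    185  0.4719   +0.708  -0.229  +2.716  -1.153
    278  0.7092   +1.514  -0.571  +4.081  -1.732


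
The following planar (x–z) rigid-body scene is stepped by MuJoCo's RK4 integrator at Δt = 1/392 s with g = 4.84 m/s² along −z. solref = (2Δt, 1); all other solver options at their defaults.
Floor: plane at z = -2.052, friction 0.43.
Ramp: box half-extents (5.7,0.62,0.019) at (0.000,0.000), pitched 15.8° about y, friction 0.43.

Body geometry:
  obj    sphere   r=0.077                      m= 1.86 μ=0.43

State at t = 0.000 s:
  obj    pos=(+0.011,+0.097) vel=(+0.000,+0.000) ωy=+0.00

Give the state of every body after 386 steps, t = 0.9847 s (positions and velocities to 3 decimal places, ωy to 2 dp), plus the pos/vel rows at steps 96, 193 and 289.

State at t = 0.9847 s:
  obj    pos=(+0.450,-0.028) vel=(+0.892,-0.252) ωy=+12.04

Key-timestep trajectory:
   step    t(s)  obj.x    obj.z    obj.vx   obj.vz 
     96  0.2449   +0.038  +0.089  +0.222  -0.063
    193  0.4923   +0.121  +0.066  +0.446  -0.126
    289  0.7372   +0.257  +0.027  +0.668  -0.189


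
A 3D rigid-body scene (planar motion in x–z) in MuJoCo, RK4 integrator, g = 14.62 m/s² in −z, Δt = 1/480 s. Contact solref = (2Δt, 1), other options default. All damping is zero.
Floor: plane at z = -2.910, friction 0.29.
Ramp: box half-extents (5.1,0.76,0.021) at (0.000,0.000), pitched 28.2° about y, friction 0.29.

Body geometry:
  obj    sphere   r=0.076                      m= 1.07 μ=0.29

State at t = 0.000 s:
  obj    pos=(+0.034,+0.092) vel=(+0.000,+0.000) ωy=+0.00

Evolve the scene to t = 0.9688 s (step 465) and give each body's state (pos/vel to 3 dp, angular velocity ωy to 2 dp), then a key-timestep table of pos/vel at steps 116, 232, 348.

State at t = 0.9688 s:
  obj    pos=(+2.075,-1.002) vel=(+4.213,-2.259) ωy=+62.90

Key-timestep trajectory:
   step    t(s)  obj.x    obj.z    obj.vx   obj.vz 
    116  0.2417   +0.161  +0.024  +1.051  -0.564
    232  0.4833   +0.542  -0.181  +2.102  -1.127
    348  0.7250   +1.177  -0.521  +3.153  -1.691


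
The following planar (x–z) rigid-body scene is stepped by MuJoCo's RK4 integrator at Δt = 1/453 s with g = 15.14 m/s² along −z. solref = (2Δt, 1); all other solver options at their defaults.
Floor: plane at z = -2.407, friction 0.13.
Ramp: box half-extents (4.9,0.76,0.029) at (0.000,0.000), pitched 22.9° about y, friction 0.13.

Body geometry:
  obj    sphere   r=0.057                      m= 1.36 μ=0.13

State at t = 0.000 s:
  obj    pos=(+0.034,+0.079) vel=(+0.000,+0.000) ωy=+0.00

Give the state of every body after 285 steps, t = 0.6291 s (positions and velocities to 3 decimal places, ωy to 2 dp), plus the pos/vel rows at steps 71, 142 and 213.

State at t = 0.6291 s:
  obj    pos=(+0.801,-0.245) vel=(+2.439,-1.030) ωy=+46.44

Key-timestep trajectory:
   step    t(s)  obj.x    obj.z    obj.vx   obj.vz 
     71  0.1567   +0.082  +0.059  +0.608  -0.257
    142  0.3135   +0.225  -0.001  +1.215  -0.513
    213  0.4702   +0.463  -0.102  +1.823  -0.770


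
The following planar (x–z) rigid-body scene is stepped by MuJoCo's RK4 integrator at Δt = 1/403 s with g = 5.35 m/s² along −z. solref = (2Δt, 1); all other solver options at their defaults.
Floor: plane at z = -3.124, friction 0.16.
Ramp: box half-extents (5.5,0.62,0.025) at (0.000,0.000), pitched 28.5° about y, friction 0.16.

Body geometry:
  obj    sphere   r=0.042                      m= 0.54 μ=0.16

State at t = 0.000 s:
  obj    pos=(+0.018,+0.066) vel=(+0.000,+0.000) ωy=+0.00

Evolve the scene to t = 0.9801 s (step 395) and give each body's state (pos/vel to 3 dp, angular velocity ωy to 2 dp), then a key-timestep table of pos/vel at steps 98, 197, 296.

State at t = 0.9801 s:
  obj    pos=(+0.788,-0.352) vel=(+1.571,-0.853) ωy=+42.55

Key-timestep trajectory:
   step    t(s)  obj.x    obj.z    obj.vx   obj.vz 
     98  0.2432   +0.066  +0.040  +0.390  -0.212
    197  0.4888   +0.210  -0.038  +0.783  -0.425
    296  0.7345   +0.451  -0.169  +1.177  -0.639


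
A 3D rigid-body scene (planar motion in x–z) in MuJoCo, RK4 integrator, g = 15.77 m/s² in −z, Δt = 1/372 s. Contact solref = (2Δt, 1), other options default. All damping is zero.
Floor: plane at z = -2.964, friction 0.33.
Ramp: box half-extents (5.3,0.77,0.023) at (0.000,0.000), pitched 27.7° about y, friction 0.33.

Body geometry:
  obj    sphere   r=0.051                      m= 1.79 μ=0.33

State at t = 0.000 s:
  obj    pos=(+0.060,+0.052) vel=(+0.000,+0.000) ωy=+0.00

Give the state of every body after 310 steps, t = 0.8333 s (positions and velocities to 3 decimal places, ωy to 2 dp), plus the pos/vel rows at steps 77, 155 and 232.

State at t = 0.8333 s:
  obj    pos=(+1.670,-0.793) vel=(+3.863,-2.028) ωy=+85.55

Key-timestep trajectory:
   step    t(s)  obj.x    obj.z    obj.vx   obj.vz 
     77  0.2070   +0.159  +0.000  +0.960  -0.504
    155  0.4167   +0.463  -0.159  +1.932  -1.014
    232  0.6237   +0.962  -0.421  +2.891  -1.518


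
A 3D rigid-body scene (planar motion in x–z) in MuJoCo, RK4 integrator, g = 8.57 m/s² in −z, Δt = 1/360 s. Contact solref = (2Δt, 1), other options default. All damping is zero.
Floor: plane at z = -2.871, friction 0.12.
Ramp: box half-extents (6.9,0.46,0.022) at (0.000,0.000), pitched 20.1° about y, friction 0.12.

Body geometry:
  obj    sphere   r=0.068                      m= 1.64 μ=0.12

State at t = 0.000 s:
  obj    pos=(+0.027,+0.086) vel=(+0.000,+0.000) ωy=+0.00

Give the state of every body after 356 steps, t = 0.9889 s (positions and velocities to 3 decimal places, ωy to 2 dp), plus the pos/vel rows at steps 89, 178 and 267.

State at t = 0.9889 s:
  obj    pos=(+0.993,-0.268) vel=(+1.954,-0.715) ωy=+30.59

Key-timestep trajectory:
   step    t(s)  obj.x    obj.z    obj.vx   obj.vz 
     89  0.2472   +0.087  +0.064  +0.489  -0.179
    178  0.4944   +0.269  -0.002  +0.977  -0.358
    267  0.7417   +0.570  -0.113  +1.465  -0.536


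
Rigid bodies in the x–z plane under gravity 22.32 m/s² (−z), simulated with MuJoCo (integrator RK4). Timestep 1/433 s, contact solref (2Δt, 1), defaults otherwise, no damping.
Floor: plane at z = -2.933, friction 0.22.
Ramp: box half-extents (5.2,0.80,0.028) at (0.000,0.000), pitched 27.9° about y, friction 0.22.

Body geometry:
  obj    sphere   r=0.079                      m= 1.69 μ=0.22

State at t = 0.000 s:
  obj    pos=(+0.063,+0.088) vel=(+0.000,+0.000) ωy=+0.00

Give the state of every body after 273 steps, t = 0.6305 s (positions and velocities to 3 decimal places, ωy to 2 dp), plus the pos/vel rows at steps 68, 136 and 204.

State at t = 0.6305 s:
  obj    pos=(+1.374,-0.606) vel=(+4.157,-2.201) ωy=+59.53

Key-timestep trajectory:
   step    t(s)  obj.x    obj.z    obj.vx   obj.vz 
     68  0.1570   +0.144  +0.045  +1.036  -0.548
    136  0.3141   +0.388  -0.084  +2.071  -1.097
    204  0.4711   +0.795  -0.300  +3.106  -1.645


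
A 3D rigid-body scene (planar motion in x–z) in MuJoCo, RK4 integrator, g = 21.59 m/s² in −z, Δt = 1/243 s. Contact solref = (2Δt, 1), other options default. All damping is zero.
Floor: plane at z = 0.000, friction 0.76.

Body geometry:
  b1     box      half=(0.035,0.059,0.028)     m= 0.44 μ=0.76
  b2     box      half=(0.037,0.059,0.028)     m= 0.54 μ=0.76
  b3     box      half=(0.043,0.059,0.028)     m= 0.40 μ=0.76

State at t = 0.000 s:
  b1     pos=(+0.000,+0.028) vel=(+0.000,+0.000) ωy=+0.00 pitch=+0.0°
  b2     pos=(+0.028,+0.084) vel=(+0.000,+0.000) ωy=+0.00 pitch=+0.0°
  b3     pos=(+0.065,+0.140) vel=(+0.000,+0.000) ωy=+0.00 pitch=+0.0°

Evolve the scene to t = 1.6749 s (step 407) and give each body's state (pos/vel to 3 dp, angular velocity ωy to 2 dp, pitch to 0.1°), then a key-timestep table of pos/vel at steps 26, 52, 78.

State at t = 1.6749 s:
  b1     pos=(+0.000,+0.028) vel=(+0.000,+0.000) ωy=+0.00 pitch=+0.0°
  b2     pos=(+0.067,+0.037) vel=(+0.000,+0.000) ωy=+0.00 pitch=+90.0°
  b3     pos=(+0.228,+0.028) vel=(+0.000,+0.000) ωy=+0.00 pitch=+180.0°

Key-timestep trajectory:
   step    t(s)  b1.x    b1.z    b1.vx   b1.vz   b2.x    b2.z    b2.vx   b2.vz   b3.x    b3.z    b3.vx   b3.vz 
     26  0.1070   +0.000  +0.028  -0.001  +0.000   +0.036  +0.085  +0.190  -0.006   +0.088  +0.127  +0.476  -0.363
     52  0.2140   +0.000  +0.028  +0.000  +0.000   +0.072  +0.040  +0.309  -1.085   +0.158  +0.042  +0.621  +0.217
     78  0.3210   +0.000  +0.028  +0.000  +0.000   +0.067  +0.037  -0.002  +0.001   +0.211  +0.043  +0.587  -0.354
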